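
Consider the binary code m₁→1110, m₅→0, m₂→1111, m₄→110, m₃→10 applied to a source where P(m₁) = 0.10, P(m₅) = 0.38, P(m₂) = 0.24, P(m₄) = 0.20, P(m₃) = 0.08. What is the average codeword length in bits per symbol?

L̄ = Σ pᵢ·ℓᵢ = 0.10·4 + 0.38·1 + 0.24·4 + 0.20·3 + 0.08·2 = 2.5 bits/symbol.

2.5 bits/symbol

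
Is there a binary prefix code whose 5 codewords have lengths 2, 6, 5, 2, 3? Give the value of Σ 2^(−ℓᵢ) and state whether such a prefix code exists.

0.671875; yes

With common denominator 2^6 = 64: Σ 2^(−ℓᵢ) = 16/64 + 1/64 + 2/64 + 16/64 + 8/64 = 43/64 = 0.671875.
Kraft's inequality requires Σ ≤ 1; here Σ = 0.671875 ≤ 1, so such a prefix code exists.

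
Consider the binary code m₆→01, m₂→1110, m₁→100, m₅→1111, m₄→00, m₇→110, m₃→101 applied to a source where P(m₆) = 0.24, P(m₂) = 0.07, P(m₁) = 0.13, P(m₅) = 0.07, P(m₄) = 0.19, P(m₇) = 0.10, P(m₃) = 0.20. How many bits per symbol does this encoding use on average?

L̄ = Σ pᵢ·ℓᵢ = 0.24·2 + 0.07·4 + 0.13·3 + 0.07·4 + 0.19·2 + 0.10·3 + 0.20·3 = 2.71 bits/symbol.

2.71 bits/symbol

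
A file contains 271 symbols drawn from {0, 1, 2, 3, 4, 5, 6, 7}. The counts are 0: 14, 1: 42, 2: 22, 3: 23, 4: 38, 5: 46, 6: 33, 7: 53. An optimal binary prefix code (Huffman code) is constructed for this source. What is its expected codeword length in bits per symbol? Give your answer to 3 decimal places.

2.937 bits/symbol

Probabilities are the counts divided by 271.
Repeatedly combine the two least-probable nodes; the expected code length is the sum of the merged weights.
merge 14/271 + 22/271 → 36/271
merge 23/271 + 33/271 → 56/271
merge 36/271 + 38/271 → 74/271
merge 42/271 + 46/271 → 88/271
merge 53/271 + 56/271 → 109/271
merge 74/271 + 88/271 → 162/271
merge 109/271 + 162/271 → 1
L = 36/271 + 56/271 + 74/271 + 88/271 + 109/271 + 162/271 + 1 = 796/271 ≈ 2.937 bits/symbol.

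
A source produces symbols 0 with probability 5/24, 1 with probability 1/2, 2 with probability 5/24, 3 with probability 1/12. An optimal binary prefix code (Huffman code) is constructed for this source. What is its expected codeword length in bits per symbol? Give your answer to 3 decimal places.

Repeatedly combine the two least-probable nodes; the expected code length is the sum of the merged weights.
merge 1/12 + 5/24 → 7/24
merge 5/24 + 7/24 → 1/2
merge 1/2 + 1/2 → 1
L = 7/24 + 1/2 + 1 = 43/24 ≈ 1.792 bits/symbol.

1.792 bits/symbol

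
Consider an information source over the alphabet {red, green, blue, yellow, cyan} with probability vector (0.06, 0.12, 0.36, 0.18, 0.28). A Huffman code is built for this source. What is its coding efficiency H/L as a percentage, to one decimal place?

96.4%

Entropy H = −Σ p log₂ p ≈ 2.1007 bits.
Huffman merges: 3/50+3/25→9/50; 9/50+9/50→9/25; 7/25+9/25→16/25; 9/25+16/25→1. L = 109/50 ≈ 2.1800.
Efficiency = H/L = 2.1007/2.1800 = 96.4%.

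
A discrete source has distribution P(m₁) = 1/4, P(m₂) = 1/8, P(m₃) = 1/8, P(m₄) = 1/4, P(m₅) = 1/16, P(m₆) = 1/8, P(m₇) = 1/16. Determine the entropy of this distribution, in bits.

2.625 bits

Each probability is a power of 1/2, so log₂(1/p) is an integer.
H = Σ p·log₂(1/p) = 1/4·2 + 1/8·3 + 1/8·3 + 1/4·2 + 1/16·4 + 1/8·3 + 1/16·4 = 2.625 bits.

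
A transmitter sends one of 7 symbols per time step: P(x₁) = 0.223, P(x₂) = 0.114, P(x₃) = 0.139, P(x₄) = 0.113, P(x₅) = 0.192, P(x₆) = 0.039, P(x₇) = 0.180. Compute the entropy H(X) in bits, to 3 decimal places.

H = −Σ pᵢ log₂ pᵢ.
−0.223·log₂(0.223) = 0.4828
−0.114·log₂(0.114) = 0.3571
−0.139·log₂(0.139) = 0.3957
−0.113·log₂(0.113) = 0.3555
−0.192·log₂(0.192) = 0.4571
−0.039·log₂(0.039) = 0.1825
−0.180·log₂(0.180) = 0.4453
Sum ≈ 2.6760 → 2.676 bits.

2.676 bits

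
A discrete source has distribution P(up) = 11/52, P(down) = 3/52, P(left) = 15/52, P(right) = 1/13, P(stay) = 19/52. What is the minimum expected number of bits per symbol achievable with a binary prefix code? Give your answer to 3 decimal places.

2.115 bits/symbol

Repeatedly combine the two least-probable nodes; the expected code length is the sum of the merged weights.
merge 3/52 + 1/13 → 7/52
merge 7/52 + 11/52 → 9/26
merge 15/52 + 9/26 → 33/52
merge 19/52 + 33/52 → 1
L = 7/52 + 9/26 + 33/52 + 1 = 55/26 ≈ 2.115 bits/symbol.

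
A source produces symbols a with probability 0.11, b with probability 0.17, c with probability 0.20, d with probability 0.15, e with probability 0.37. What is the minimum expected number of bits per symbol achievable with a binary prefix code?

Repeatedly combine the two least-probable nodes; the expected code length is the sum of the merged weights.
merge 11/100 + 3/20 → 13/50
merge 17/100 + 1/5 → 37/100
merge 13/50 + 37/100 → 63/100
merge 37/100 + 63/100 → 1
L = 13/50 + 37/100 + 63/100 + 1 = 113/50 = 2.26 bits/symbol.

2.26 bits/symbol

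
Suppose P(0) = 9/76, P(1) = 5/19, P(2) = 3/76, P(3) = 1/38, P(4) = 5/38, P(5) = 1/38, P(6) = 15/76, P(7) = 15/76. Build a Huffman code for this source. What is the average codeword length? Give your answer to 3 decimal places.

2.684 bits/symbol

Repeatedly combine the two least-probable nodes; the expected code length is the sum of the merged weights.
merge 1/38 + 1/38 → 1/19
merge 3/76 + 1/19 → 7/76
merge 7/76 + 9/76 → 4/19
merge 5/38 + 15/76 → 25/76
merge 15/76 + 4/19 → 31/76
merge 5/19 + 25/76 → 45/76
merge 31/76 + 45/76 → 1
L = 1/19 + 7/76 + 4/19 + 25/76 + 31/76 + 45/76 + 1 = 51/19 ≈ 2.684 bits/symbol.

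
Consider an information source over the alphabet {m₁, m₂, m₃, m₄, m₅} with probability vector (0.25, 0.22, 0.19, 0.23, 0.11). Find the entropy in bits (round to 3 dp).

H = −Σ pᵢ log₂ pᵢ.
−0.25·log₂(0.25) = 0.5000
−0.22·log₂(0.22) = 0.4806
−0.19·log₂(0.19) = 0.4552
−0.23·log₂(0.23) = 0.4877
−0.11·log₂(0.11) = 0.3503
Sum ≈ 2.2738 → 2.274 bits.

2.274 bits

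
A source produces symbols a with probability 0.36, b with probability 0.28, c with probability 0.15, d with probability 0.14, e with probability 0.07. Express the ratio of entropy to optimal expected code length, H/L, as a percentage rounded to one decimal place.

Entropy H = −Σ p log₂ p ≈ 2.1210 bits.
Huffman merges: 7/100+7/50→21/100; 3/20+21/100→9/25; 7/25+9/25→16/25; 9/25+16/25→1. L = 221/100 ≈ 2.2100.
Efficiency = H/L = 2.1210/2.2100 = 96.0%.

96.0%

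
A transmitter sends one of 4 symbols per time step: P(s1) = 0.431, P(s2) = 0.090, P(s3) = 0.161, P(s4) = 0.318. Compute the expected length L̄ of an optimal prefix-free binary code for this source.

1.82 bits/symbol

Repeatedly combine the two least-probable nodes; the expected code length is the sum of the merged weights.
merge 9/100 + 161/1000 → 251/1000
merge 251/1000 + 159/500 → 569/1000
merge 431/1000 + 569/1000 → 1
L = 251/1000 + 569/1000 + 1 = 91/50 = 1.82 bits/symbol.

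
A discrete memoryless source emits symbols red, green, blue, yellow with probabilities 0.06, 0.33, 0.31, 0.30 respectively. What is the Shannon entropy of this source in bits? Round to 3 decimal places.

H = −Σ pᵢ log₂ pᵢ.
−0.06·log₂(0.06) = 0.2435
−0.33·log₂(0.33) = 0.5278
−0.31·log₂(0.31) = 0.5238
−0.30·log₂(0.30) = 0.5211
Sum ≈ 1.8162 → 1.816 bits.

1.816 bits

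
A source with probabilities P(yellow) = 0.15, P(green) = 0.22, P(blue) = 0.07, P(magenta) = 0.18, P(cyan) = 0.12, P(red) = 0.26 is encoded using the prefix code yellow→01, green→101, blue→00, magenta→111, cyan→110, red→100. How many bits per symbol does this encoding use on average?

2.78 bits/symbol

L̄ = Σ pᵢ·ℓᵢ = 0.15·2 + 0.22·3 + 0.07·2 + 0.18·3 + 0.12·3 + 0.26·3 = 2.78 bits/symbol.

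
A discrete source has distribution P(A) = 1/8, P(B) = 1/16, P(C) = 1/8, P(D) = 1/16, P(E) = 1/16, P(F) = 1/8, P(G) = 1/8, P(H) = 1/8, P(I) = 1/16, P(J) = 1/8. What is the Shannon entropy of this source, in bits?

3.25 bits

Each probability is a power of 1/2, so log₂(1/p) is an integer.
H = Σ p·log₂(1/p) = 1/8·3 + 1/16·4 + 1/8·3 + 1/16·4 + 1/16·4 + 1/8·3 + 1/8·3 + 1/8·3 + 1/16·4 + 1/8·3 = 3.25 bits.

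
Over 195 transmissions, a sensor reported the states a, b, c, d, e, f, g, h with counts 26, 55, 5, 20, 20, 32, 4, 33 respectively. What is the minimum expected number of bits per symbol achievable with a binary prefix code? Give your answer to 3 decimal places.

2.744 bits/symbol

Probabilities are the counts divided by 195.
Repeatedly combine the two least-probable nodes; the expected code length is the sum of the merged weights.
merge 4/195 + 1/39 → 3/65
merge 3/65 + 4/39 → 29/195
merge 4/39 + 2/15 → 46/195
merge 29/195 + 32/195 → 61/195
merge 11/65 + 46/195 → 79/195
merge 11/39 + 61/195 → 116/195
merge 79/195 + 116/195 → 1
L = 3/65 + 29/195 + 46/195 + 61/195 + 79/195 + 116/195 + 1 = 107/39 ≈ 2.744 bits/symbol.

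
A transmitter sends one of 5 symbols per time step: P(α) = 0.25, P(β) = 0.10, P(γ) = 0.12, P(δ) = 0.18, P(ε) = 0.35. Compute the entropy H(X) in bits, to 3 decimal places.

H = −Σ pᵢ log₂ pᵢ.
−0.25·log₂(0.25) = 0.5000
−0.10·log₂(0.10) = 0.3322
−0.12·log₂(0.12) = 0.3671
−0.18·log₂(0.18) = 0.4453
−0.35·log₂(0.35) = 0.5301
Sum ≈ 2.1747 → 2.175 bits.

2.175 bits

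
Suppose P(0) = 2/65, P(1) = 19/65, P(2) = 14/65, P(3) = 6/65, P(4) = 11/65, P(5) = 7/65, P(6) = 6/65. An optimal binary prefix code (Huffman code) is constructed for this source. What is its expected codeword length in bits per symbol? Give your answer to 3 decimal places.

Repeatedly combine the two least-probable nodes; the expected code length is the sum of the merged weights.
merge 2/65 + 6/65 → 8/65
merge 6/65 + 7/65 → 1/5
merge 8/65 + 11/65 → 19/65
merge 1/5 + 14/65 → 27/65
merge 19/65 + 19/65 → 38/65
merge 27/65 + 38/65 → 1
L = 8/65 + 1/5 + 19/65 + 27/65 + 38/65 + 1 = 34/13 ≈ 2.615 bits/symbol.

2.615 bits/symbol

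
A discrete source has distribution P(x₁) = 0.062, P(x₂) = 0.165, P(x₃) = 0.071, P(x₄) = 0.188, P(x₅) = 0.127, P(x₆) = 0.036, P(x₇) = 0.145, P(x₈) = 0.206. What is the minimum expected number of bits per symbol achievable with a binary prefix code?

2.873 bits/symbol

Repeatedly combine the two least-probable nodes; the expected code length is the sum of the merged weights.
merge 9/250 + 31/500 → 49/500
merge 71/1000 + 49/500 → 169/1000
merge 127/1000 + 29/200 → 34/125
merge 33/200 + 169/1000 → 167/500
merge 47/250 + 103/500 → 197/500
merge 34/125 + 167/500 → 303/500
merge 197/500 + 303/500 → 1
L = 49/500 + 169/1000 + 34/125 + 167/500 + 197/500 + 303/500 + 1 = 2873/1000 = 2.873 bits/symbol.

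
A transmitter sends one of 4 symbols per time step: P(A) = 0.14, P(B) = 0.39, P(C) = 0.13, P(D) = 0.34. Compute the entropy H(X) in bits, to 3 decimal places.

H = −Σ pᵢ log₂ pᵢ.
−0.14·log₂(0.14) = 0.3971
−0.39·log₂(0.39) = 0.5298
−0.13·log₂(0.13) = 0.3826
−0.34·log₂(0.34) = 0.5292
Sum ≈ 1.8387 → 1.839 bits.

1.839 bits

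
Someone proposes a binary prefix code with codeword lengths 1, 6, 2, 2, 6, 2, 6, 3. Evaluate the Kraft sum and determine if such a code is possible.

With common denominator 2^6 = 64: Σ 2^(−ℓᵢ) = 32/64 + 1/64 + 16/64 + 16/64 + 1/64 + 16/64 + 1/64 + 8/64 = 91/64 = 1.421875.
Kraft's inequality requires Σ ≤ 1; here Σ = 1.421875 > 1, so no such prefix code exists.

1.421875; no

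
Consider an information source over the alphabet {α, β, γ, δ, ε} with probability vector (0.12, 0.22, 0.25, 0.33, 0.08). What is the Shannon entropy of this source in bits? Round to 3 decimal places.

2.167 bits

H = −Σ pᵢ log₂ pᵢ.
−0.12·log₂(0.12) = 0.3671
−0.22·log₂(0.22) = 0.4806
−0.25·log₂(0.25) = 0.5000
−0.33·log₂(0.33) = 0.5278
−0.08·log₂(0.08) = 0.2915
Sum ≈ 2.1670 → 2.167 bits.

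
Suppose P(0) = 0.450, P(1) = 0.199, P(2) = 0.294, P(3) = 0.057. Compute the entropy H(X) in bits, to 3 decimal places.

1.737 bits

H = −Σ pᵢ log₂ pᵢ.
−0.450·log₂(0.450) = 0.5184
−0.199·log₂(0.199) = 0.4635
−0.294·log₂(0.294) = 0.5192
−0.057·log₂(0.057) = 0.2356
Sum ≈ 1.7367 → 1.737 bits.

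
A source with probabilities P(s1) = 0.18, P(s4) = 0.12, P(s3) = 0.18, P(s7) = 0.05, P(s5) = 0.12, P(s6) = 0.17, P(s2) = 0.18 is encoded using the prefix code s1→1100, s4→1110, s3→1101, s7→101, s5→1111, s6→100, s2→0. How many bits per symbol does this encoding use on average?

L̄ = Σ pᵢ·ℓᵢ = 0.18·4 + 0.12·4 + 0.18·4 + 0.05·3 + 0.12·4 + 0.17·3 + 0.18·1 = 3.24 bits/symbol.

3.24 bits/symbol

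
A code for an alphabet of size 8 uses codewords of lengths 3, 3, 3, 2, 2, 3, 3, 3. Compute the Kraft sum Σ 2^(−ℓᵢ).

With common denominator 2^3 = 8: Σ 2^(−ℓᵢ) = 1/8 + 1/8 + 1/8 + 2/8 + 2/8 + 1/8 + 1/8 + 1/8 = 10/8 = 1.25.

1.25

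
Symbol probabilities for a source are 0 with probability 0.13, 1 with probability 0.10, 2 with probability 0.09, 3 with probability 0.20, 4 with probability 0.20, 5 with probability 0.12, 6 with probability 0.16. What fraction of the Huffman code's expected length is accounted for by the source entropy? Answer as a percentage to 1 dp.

98.4%

Entropy H = −Σ p log₂ p ≈ 2.7463 bits.
Huffman merges: 9/100+1/10→19/100; 3/25+13/100→1/4; 4/25+19/100→7/20; 1/5+1/5→2/5; 1/4+7/20→3/5; 2/5+3/5→1. L = 279/100 ≈ 2.7900.
Efficiency = H/L = 2.7463/2.7900 = 98.4%.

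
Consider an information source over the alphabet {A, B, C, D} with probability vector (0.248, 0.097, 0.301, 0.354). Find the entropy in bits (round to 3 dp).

H = −Σ pᵢ log₂ pᵢ.
−0.248·log₂(0.248) = 0.4989
−0.097·log₂(0.097) = 0.3265
−0.301·log₂(0.301) = 0.5214
−0.354·log₂(0.354) = 0.5304
Sum ≈ 1.8771 → 1.877 bits.

1.877 bits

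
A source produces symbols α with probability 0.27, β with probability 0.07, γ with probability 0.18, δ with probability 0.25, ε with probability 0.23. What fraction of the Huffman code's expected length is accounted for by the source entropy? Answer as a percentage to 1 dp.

98.3%

Entropy H = −Σ p log₂ p ≈ 2.2116 bits.
Huffman merges: 7/100+9/50→1/4; 23/100+1/4→12/25; 1/4+27/100→13/25; 12/25+13/25→1. L = 9/4 ≈ 2.2500.
Efficiency = H/L = 2.2116/2.2500 = 98.3%.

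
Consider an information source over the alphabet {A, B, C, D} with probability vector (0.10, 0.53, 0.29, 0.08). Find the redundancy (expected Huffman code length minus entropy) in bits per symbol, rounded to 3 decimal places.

Entropy H = −Σ p log₂ p ≈ 1.6271 bits.
Huffman merges: 2/25+1/10→9/50; 9/50+29/100→47/100; 47/100+53/100→1. L = 33/20 ≈ 1.6500.
L − H = 1.6500 − 1.6271 = 0.023 bits.

0.023 bits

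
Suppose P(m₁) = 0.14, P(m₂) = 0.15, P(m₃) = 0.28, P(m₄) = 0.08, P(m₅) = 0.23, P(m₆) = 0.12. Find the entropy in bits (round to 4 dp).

H = −Σ pᵢ log₂ pᵢ.
−0.14·log₂(0.14) = 0.3971
−0.15·log₂(0.15) = 0.4105
−0.28·log₂(0.28) = 0.5142
−0.08·log₂(0.08) = 0.2915
−0.23·log₂(0.23) = 0.4877
−0.12·log₂(0.12) = 0.3671
Sum ≈ 2.4681 → 2.4681 bits.

2.4681 bits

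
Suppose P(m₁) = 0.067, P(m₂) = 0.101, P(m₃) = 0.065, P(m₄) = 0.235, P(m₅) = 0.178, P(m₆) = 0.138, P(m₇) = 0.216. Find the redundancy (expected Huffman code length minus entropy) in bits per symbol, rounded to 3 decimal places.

0.023 bits

Entropy H = −Σ p log₂ p ≈ 2.6577 bits.
Huffman merges: 13/200+67/1000→33/250; 101/1000+33/250→233/1000; 69/500+89/500→79/250; 27/125+233/1000→449/1000; 47/200+79/250→551/1000; 449/1000+551/1000→1. L = 2681/1000 ≈ 2.6810.
L − H = 2.6810 − 2.6577 = 0.023 bits.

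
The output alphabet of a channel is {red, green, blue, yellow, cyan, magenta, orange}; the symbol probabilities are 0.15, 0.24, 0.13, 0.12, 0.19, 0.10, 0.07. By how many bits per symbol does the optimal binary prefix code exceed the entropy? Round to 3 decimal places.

0.030 bits

Entropy H = −Σ p log₂ p ≈ 2.7104 bits.
Huffman merges: 7/100+1/10→17/100; 3/25+13/100→1/4; 3/20+17/100→8/25; 19/100+6/25→43/100; 1/4+8/25→57/100; 43/100+57/100→1. L = 137/50 ≈ 2.7400.
L − H = 2.7400 − 2.7104 = 0.030 bits.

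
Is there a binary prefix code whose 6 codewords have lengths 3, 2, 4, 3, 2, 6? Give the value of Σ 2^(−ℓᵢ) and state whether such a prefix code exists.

With common denominator 2^6 = 64: Σ 2^(−ℓᵢ) = 8/64 + 16/64 + 4/64 + 8/64 + 16/64 + 1/64 = 53/64 = 0.828125.
Kraft's inequality requires Σ ≤ 1; here Σ = 0.828125 ≤ 1, so such a prefix code exists.

0.828125; yes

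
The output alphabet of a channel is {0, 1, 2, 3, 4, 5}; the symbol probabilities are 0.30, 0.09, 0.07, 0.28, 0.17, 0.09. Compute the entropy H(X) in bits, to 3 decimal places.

H = −Σ pᵢ log₂ pᵢ.
−0.30·log₂(0.30) = 0.5211
−0.09·log₂(0.09) = 0.3127
−0.07·log₂(0.07) = 0.2686
−0.28·log₂(0.28) = 0.5142
−0.17·log₂(0.17) = 0.4346
−0.09·log₂(0.09) = 0.3127
Sum ≈ 2.3638 → 2.364 bits.

2.364 bits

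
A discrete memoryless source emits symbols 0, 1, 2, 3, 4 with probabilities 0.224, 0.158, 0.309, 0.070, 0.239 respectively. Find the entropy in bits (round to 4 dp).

2.1897 bits

H = −Σ pᵢ log₂ pᵢ.
−0.224·log₂(0.224) = 0.4835
−0.158·log₂(0.158) = 0.4206
−0.309·log₂(0.309) = 0.5235
−0.070·log₂(0.070) = 0.2686
−0.239·log₂(0.239) = 0.4935
Sum ≈ 2.1897 → 2.1897 bits.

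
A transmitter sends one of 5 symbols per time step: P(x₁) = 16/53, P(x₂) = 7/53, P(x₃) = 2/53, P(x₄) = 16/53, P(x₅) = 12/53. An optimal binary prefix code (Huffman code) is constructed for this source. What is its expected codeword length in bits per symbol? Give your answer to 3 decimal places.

2.170 bits/symbol

Repeatedly combine the two least-probable nodes; the expected code length is the sum of the merged weights.
merge 2/53 + 7/53 → 9/53
merge 9/53 + 12/53 → 21/53
merge 16/53 + 16/53 → 32/53
merge 21/53 + 32/53 → 1
L = 9/53 + 21/53 + 32/53 + 1 = 115/53 ≈ 2.170 bits/symbol.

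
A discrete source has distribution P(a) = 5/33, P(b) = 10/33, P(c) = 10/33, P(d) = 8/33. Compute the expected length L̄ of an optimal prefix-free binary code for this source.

2 bits/symbol

Repeatedly combine the two least-probable nodes; the expected code length is the sum of the merged weights.
merge 5/33 + 8/33 → 13/33
merge 10/33 + 10/33 → 20/33
merge 13/33 + 20/33 → 1
L = 13/33 + 20/33 + 1 = 2 bits/symbol.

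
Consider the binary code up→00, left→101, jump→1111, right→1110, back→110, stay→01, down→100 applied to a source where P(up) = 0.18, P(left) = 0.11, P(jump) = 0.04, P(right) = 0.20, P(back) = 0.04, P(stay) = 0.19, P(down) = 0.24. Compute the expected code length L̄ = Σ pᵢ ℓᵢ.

2.87 bits/symbol

L̄ = Σ pᵢ·ℓᵢ = 0.18·2 + 0.11·3 + 0.04·4 + 0.20·4 + 0.04·3 + 0.19·2 + 0.24·3 = 2.87 bits/symbol.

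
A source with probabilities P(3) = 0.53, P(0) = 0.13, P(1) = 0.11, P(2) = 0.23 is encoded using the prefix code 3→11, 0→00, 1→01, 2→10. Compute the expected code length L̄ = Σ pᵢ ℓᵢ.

L̄ = Σ pᵢ·ℓᵢ = 0.53·2 + 0.13·2 + 0.11·2 + 0.23·2 = 2 bits/symbol.

2 bits/symbol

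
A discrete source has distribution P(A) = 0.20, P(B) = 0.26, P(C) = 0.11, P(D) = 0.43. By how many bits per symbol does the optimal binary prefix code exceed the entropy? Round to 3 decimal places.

0.036 bits

Entropy H = −Σ p log₂ p ≈ 1.8435 bits.
Huffman merges: 11/100+1/5→31/100; 13/50+31/100→57/100; 43/100+57/100→1. L = 47/25 ≈ 1.8800.
L − H = 1.8800 − 1.8435 = 0.036 bits.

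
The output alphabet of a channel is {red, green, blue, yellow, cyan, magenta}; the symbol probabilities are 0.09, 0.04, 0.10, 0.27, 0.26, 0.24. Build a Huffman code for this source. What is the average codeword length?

2.36 bits/symbol

Repeatedly combine the two least-probable nodes; the expected code length is the sum of the merged weights.
merge 1/25 + 9/100 → 13/100
merge 1/10 + 13/100 → 23/100
merge 23/100 + 6/25 → 47/100
merge 13/50 + 27/100 → 53/100
merge 47/100 + 53/100 → 1
L = 13/100 + 23/100 + 47/100 + 53/100 + 1 = 59/25 = 2.36 bits/symbol.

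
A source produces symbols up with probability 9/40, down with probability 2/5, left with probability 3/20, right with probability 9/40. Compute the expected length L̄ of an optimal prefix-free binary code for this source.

Repeatedly combine the two least-probable nodes; the expected code length is the sum of the merged weights.
merge 3/20 + 9/40 → 3/8
merge 9/40 + 3/8 → 3/5
merge 2/5 + 3/5 → 1
L = 3/8 + 3/5 + 1 = 79/40 = 1.975 bits/symbol.

1.975 bits/symbol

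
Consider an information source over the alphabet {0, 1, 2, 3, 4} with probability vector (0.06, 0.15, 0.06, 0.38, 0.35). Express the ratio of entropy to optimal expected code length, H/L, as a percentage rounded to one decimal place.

97.4%

Entropy H = −Σ p log₂ p ≈ 1.9582 bits.
Huffman merges: 3/50+3/50→3/25; 3/25+3/20→27/100; 27/100+7/20→31/50; 19/50+31/50→1. L = 201/100 ≈ 2.0100.
Efficiency = H/L = 1.9582/2.0100 = 97.4%.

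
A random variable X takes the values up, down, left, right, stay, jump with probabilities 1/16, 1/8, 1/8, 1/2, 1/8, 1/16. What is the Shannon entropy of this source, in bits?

Each probability is a power of 1/2, so log₂(1/p) is an integer.
H = Σ p·log₂(1/p) = 1/16·4 + 1/8·3 + 1/8·3 + 1/2·1 + 1/8·3 + 1/16·4 = 2.125 bits.

2.125 bits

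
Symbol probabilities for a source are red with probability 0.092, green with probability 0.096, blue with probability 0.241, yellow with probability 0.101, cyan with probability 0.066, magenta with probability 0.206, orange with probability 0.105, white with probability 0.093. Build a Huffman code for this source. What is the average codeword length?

Repeatedly combine the two least-probable nodes; the expected code length is the sum of the merged weights.
merge 33/500 + 23/250 → 79/500
merge 93/1000 + 12/125 → 189/1000
merge 101/1000 + 21/200 → 103/500
merge 79/500 + 189/1000 → 347/1000
merge 103/500 + 103/500 → 103/250
merge 241/1000 + 347/1000 → 147/250
merge 103/250 + 147/250 → 1
L = 79/500 + 189/1000 + 103/500 + 347/1000 + 103/250 + 147/250 + 1 = 29/10 = 2.9 bits/symbol.

2.9 bits/symbol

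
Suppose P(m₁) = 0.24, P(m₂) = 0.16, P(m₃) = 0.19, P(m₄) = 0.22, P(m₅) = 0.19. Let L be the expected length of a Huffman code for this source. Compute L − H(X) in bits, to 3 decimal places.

0.042 bits

Entropy H = −Σ p log₂ p ≈ 2.3082 bits.
Huffman merges: 4/25+19/100→7/20; 19/100+11/50→41/100; 6/25+7/20→59/100; 41/100+59/100→1. L = 47/20 ≈ 2.3500.
L − H = 2.3500 − 2.3082 = 0.042 bits.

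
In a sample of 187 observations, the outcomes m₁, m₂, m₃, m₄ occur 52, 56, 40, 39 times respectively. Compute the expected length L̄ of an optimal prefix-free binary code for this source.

2 bits/symbol

Probabilities are the counts divided by 187.
Repeatedly combine the two least-probable nodes; the expected code length is the sum of the merged weights.
merge 39/187 + 40/187 → 79/187
merge 52/187 + 56/187 → 108/187
merge 79/187 + 108/187 → 1
L = 79/187 + 108/187 + 1 = 2 bits/symbol.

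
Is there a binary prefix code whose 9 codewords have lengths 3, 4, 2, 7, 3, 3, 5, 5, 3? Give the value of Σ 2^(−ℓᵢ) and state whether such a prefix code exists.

With common denominator 2^7 = 128: Σ 2^(−ℓᵢ) = 16/128 + 8/128 + 32/128 + 1/128 + 16/128 + 16/128 + 4/128 + 4/128 + 16/128 = 113/128 = 0.8828125.
Kraft's inequality requires Σ ≤ 1; here Σ = 0.8828125 ≤ 1, so such a prefix code exists.

0.8828125; yes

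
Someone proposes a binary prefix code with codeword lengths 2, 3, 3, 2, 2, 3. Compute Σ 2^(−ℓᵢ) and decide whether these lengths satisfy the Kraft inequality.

With common denominator 2^3 = 8: Σ 2^(−ℓᵢ) = 2/8 + 1/8 + 1/8 + 2/8 + 2/8 + 1/8 = 9/8 = 1.125.
Kraft's inequality requires Σ ≤ 1; here Σ = 1.125 > 1, so no such prefix code exists.

1.125; no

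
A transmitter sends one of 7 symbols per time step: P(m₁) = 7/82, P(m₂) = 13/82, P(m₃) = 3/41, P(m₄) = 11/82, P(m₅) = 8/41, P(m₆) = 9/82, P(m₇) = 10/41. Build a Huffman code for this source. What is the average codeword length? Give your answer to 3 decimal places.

2.720 bits/symbol

Repeatedly combine the two least-probable nodes; the expected code length is the sum of the merged weights.
merge 3/41 + 7/82 → 13/82
merge 9/82 + 11/82 → 10/41
merge 13/82 + 13/82 → 13/41
merge 8/41 + 10/41 → 18/41
merge 10/41 + 13/41 → 23/41
merge 18/41 + 23/41 → 1
L = 13/82 + 10/41 + 13/41 + 18/41 + 23/41 + 1 = 223/82 ≈ 2.720 bits/symbol.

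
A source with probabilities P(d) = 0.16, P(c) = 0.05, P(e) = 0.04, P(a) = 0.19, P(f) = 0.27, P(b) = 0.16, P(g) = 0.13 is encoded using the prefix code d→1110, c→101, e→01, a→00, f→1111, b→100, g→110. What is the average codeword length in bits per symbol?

3.2 bits/symbol

L̄ = Σ pᵢ·ℓᵢ = 0.16·4 + 0.05·3 + 0.04·2 + 0.19·2 + 0.27·4 + 0.16·3 + 0.13·3 = 3.2 bits/symbol.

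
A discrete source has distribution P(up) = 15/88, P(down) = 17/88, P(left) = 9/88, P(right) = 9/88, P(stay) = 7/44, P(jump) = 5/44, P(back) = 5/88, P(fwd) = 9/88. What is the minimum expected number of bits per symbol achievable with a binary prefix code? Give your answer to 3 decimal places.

Repeatedly combine the two least-probable nodes; the expected code length is the sum of the merged weights.
merge 5/88 + 9/88 → 7/44
merge 9/88 + 9/88 → 9/44
merge 5/44 + 7/44 → 3/11
merge 7/44 + 15/88 → 29/88
merge 17/88 + 9/44 → 35/88
merge 3/11 + 29/88 → 53/88
merge 35/88 + 53/88 → 1
L = 7/44 + 9/44 + 3/11 + 29/88 + 35/88 + 53/88 + 1 = 261/88 ≈ 2.966 bits/symbol.

2.966 bits/symbol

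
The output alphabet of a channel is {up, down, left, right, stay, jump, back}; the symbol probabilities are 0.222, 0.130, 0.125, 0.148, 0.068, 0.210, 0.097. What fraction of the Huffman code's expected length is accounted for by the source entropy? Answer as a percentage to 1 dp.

Entropy H = −Σ p log₂ p ≈ 2.7107 bits.
Huffman merges: 17/250+97/1000→33/200; 1/8+13/100→51/200; 37/250+33/200→313/1000; 21/100+111/500→54/125; 51/200+313/1000→71/125; 54/125+71/125→1. L = 2733/1000 ≈ 2.7330.
Efficiency = H/L = 2.7107/2.7330 = 99.2%.

99.2%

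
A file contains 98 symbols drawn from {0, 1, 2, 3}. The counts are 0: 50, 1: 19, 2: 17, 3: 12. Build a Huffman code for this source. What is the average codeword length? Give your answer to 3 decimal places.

1.786 bits/symbol

Probabilities are the counts divided by 98.
Repeatedly combine the two least-probable nodes; the expected code length is the sum of the merged weights.
merge 6/49 + 17/98 → 29/98
merge 19/98 + 29/98 → 24/49
merge 24/49 + 25/49 → 1
L = 29/98 + 24/49 + 1 = 25/14 ≈ 1.786 bits/symbol.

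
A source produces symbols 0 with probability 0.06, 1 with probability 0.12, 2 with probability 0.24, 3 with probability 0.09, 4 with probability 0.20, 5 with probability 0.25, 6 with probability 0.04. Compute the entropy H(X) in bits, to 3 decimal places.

2.568 bits

H = −Σ pᵢ log₂ pᵢ.
−0.06·log₂(0.06) = 0.2435
−0.12·log₂(0.12) = 0.3671
−0.24·log₂(0.24) = 0.4941
−0.09·log₂(0.09) = 0.3127
−0.20·log₂(0.20) = 0.4644
−0.25·log₂(0.25) = 0.5000
−0.04·log₂(0.04) = 0.1858
Sum ≈ 2.5675 → 2.568 bits.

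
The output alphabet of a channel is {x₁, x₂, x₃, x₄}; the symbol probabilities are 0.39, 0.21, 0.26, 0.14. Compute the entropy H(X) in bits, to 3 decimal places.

1.905 bits

H = −Σ pᵢ log₂ pᵢ.
−0.39·log₂(0.39) = 0.5298
−0.21·log₂(0.21) = 0.4728
−0.26·log₂(0.26) = 0.5053
−0.14·log₂(0.14) = 0.3971
Sum ≈ 1.9050 → 1.905 bits.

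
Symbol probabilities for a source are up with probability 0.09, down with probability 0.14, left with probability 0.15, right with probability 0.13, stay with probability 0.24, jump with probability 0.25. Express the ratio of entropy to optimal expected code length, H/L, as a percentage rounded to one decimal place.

99.5%

Entropy H = −Σ p log₂ p ≈ 2.4971 bits.
Huffman merges: 9/100+13/100→11/50; 7/50+3/20→29/100; 11/50+6/25→23/50; 1/4+29/100→27/50; 23/50+27/50→1. L = 251/100 ≈ 2.5100.
Efficiency = H/L = 2.4971/2.5100 = 99.5%.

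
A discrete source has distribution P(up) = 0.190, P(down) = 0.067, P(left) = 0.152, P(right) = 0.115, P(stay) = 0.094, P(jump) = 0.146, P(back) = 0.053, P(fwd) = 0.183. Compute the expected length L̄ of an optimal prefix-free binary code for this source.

Repeatedly combine the two least-probable nodes; the expected code length is the sum of the merged weights.
merge 53/1000 + 67/1000 → 3/25
merge 47/500 + 23/200 → 209/1000
merge 3/25 + 73/500 → 133/500
merge 19/125 + 183/1000 → 67/200
merge 19/100 + 209/1000 → 399/1000
merge 133/500 + 67/200 → 601/1000
merge 399/1000 + 601/1000 → 1
L = 3/25 + 209/1000 + 133/500 + 67/200 + 399/1000 + 601/1000 + 1 = 293/100 = 2.93 bits/symbol.

2.93 bits/symbol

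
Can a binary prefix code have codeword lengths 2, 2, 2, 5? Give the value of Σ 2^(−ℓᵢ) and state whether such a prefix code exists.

0.78125; yes

With common denominator 2^5 = 32: Σ 2^(−ℓᵢ) = 8/32 + 8/32 + 8/32 + 1/32 = 25/32 = 0.78125.
Kraft's inequality requires Σ ≤ 1; here Σ = 0.78125 ≤ 1, so such a prefix code exists.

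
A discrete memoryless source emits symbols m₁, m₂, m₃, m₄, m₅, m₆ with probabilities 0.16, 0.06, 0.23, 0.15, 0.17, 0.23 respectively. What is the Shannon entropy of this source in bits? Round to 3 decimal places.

2.487 bits

H = −Σ pᵢ log₂ pᵢ.
−0.16·log₂(0.16) = 0.4230
−0.06·log₂(0.06) = 0.2435
−0.23·log₂(0.23) = 0.4877
−0.15·log₂(0.15) = 0.4105
−0.17·log₂(0.17) = 0.4346
−0.23·log₂(0.23) = 0.4877
Sum ≈ 2.4870 → 2.487 bits.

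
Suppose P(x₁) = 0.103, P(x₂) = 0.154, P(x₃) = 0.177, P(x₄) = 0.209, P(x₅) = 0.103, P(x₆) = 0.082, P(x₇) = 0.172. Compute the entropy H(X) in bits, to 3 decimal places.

H = −Σ pᵢ log₂ pᵢ.
−0.103·log₂(0.103) = 0.3378
−0.154·log₂(0.154) = 0.4156
−0.177·log₂(0.177) = 0.4422
−0.209·log₂(0.209) = 0.4720
−0.103·log₂(0.103) = 0.3378
−0.082·log₂(0.082) = 0.2959
−0.172·log₂(0.172) = 0.4368
Sum ≈ 2.7380 → 2.738 bits.

2.738 bits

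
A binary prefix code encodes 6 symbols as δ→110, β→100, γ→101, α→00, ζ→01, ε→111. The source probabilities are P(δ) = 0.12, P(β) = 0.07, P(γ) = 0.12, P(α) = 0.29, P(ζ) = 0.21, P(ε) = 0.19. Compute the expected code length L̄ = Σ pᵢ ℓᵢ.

2.5 bits/symbol

L̄ = Σ pᵢ·ℓᵢ = 0.12·3 + 0.07·3 + 0.12·3 + 0.29·2 + 0.21·2 + 0.19·3 = 2.5 bits/symbol.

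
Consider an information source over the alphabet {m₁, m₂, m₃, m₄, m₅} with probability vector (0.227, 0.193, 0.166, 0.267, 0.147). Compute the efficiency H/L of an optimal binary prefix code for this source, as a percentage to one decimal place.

99.0%

Entropy H = −Σ p log₂ p ≈ 2.2890 bits.
Huffman merges: 147/1000+83/500→313/1000; 193/1000+227/1000→21/50; 267/1000+313/1000→29/50; 21/50+29/50→1. L = 2313/1000 ≈ 2.3130.
Efficiency = H/L = 2.2890/2.3130 = 99.0%.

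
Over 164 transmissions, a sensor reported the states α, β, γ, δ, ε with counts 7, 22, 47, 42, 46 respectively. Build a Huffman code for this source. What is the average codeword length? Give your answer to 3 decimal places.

Probabilities are the counts divided by 164.
Repeatedly combine the two least-probable nodes; the expected code length is the sum of the merged weights.
merge 7/164 + 11/82 → 29/164
merge 29/164 + 21/82 → 71/164
merge 23/82 + 47/164 → 93/164
merge 71/164 + 93/164 → 1
L = 29/164 + 71/164 + 93/164 + 1 = 357/164 ≈ 2.177 bits/symbol.

2.177 bits/symbol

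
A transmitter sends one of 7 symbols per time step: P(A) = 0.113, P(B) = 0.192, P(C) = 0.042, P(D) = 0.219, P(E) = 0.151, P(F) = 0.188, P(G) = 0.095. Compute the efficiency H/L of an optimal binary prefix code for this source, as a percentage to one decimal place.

Entropy H = −Σ p log₂ p ≈ 2.6722 bits.
Huffman merges: 21/500+19/200→137/1000; 113/1000+137/1000→1/4; 151/1000+47/250→339/1000; 24/125+219/1000→411/1000; 1/4+339/1000→589/1000; 411/1000+589/1000→1. L = 1363/500 ≈ 2.7260.
Efficiency = H/L = 2.6722/2.7260 = 98.0%.

98.0%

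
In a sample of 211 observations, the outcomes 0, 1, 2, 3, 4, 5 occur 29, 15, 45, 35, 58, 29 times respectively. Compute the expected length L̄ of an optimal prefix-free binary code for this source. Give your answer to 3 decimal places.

Probabilities are the counts divided by 211.
Repeatedly combine the two least-probable nodes; the expected code length is the sum of the merged weights.
merge 15/211 + 29/211 → 44/211
merge 29/211 + 35/211 → 64/211
merge 44/211 + 45/211 → 89/211
merge 58/211 + 64/211 → 122/211
merge 89/211 + 122/211 → 1
L = 44/211 + 64/211 + 89/211 + 122/211 + 1 = 530/211 ≈ 2.512 bits/symbol.

2.512 bits/symbol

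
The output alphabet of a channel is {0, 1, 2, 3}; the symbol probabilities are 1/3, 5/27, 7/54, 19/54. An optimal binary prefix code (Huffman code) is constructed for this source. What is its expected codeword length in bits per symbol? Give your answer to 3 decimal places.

Repeatedly combine the two least-probable nodes; the expected code length is the sum of the merged weights.
merge 7/54 + 5/27 → 17/54
merge 17/54 + 1/3 → 35/54
merge 19/54 + 35/54 → 1
L = 17/54 + 35/54 + 1 = 53/27 ≈ 1.963 bits/symbol.

1.963 bits/symbol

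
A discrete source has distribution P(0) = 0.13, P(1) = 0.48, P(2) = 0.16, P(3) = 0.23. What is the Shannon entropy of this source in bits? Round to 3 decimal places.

1.802 bits

H = −Σ pᵢ log₂ pᵢ.
−0.13·log₂(0.13) = 0.3826
−0.48·log₂(0.48) = 0.5083
−0.16·log₂(0.16) = 0.4230
−0.23·log₂(0.23) = 0.4877
Sum ≈ 1.8016 → 1.802 bits.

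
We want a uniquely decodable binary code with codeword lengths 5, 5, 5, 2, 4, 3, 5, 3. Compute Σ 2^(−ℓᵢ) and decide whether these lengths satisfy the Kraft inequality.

With common denominator 2^5 = 32: Σ 2^(−ℓᵢ) = 1/32 + 1/32 + 1/32 + 8/32 + 2/32 + 4/32 + 1/32 + 4/32 = 22/32 = 0.6875.
Kraft's inequality requires Σ ≤ 1; here Σ = 0.6875 ≤ 1, so such a prefix code exists.

0.6875; yes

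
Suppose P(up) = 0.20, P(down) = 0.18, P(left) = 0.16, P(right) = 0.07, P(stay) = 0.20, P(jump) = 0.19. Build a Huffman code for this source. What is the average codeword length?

Repeatedly combine the two least-probable nodes; the expected code length is the sum of the merged weights.
merge 7/100 + 4/25 → 23/100
merge 9/50 + 19/100 → 37/100
merge 1/5 + 1/5 → 2/5
merge 23/100 + 37/100 → 3/5
merge 2/5 + 3/5 → 1
L = 23/100 + 37/100 + 2/5 + 3/5 + 1 = 13/5 = 2.6 bits/symbol.

2.6 bits/symbol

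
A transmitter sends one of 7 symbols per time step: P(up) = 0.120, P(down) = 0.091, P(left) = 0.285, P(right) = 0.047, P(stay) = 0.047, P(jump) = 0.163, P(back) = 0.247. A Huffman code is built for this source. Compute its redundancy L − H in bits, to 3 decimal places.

Entropy H = −Σ p log₂ p ≈ 2.5374 bits.
Huffman merges: 47/1000+47/1000→47/500; 91/1000+47/500→37/200; 3/25+163/1000→283/1000; 37/200+247/1000→54/125; 283/1000+57/200→71/125; 54/125+71/125→1. L = 1281/500 ≈ 2.5620.
L − H = 2.5620 − 2.5374 = 0.025 bits.

0.025 bits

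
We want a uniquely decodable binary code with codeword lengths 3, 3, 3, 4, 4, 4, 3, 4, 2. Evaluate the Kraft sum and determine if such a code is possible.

1; yes

With common denominator 2^4 = 16: Σ 2^(−ℓᵢ) = 2/16 + 2/16 + 2/16 + 1/16 + 1/16 + 1/16 + 2/16 + 1/16 + 4/16 = 16/16 = 1.
Kraft's inequality requires Σ ≤ 1; here Σ = 1 ≤ 1, so such a prefix code exists.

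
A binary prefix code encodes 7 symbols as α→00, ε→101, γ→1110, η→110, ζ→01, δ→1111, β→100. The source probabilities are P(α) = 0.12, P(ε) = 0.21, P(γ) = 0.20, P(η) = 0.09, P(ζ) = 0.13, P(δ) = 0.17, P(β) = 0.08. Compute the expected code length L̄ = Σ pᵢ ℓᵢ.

3.12 bits/symbol

L̄ = Σ pᵢ·ℓᵢ = 0.12·2 + 0.21·3 + 0.20·4 + 0.09·3 + 0.13·2 + 0.17·4 + 0.08·3 = 3.12 bits/symbol.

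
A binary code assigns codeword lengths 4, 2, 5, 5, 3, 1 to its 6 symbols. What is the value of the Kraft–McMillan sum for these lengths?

With common denominator 2^5 = 32: Σ 2^(−ℓᵢ) = 2/32 + 8/32 + 1/32 + 1/32 + 4/32 + 16/32 = 32/32 = 1.

1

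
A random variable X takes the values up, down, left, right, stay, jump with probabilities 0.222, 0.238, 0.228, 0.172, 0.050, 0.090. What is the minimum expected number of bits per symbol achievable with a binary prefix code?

2.452 bits/symbol

Repeatedly combine the two least-probable nodes; the expected code length is the sum of the merged weights.
merge 1/20 + 9/100 → 7/50
merge 7/50 + 43/250 → 39/125
merge 111/500 + 57/250 → 9/20
merge 119/500 + 39/125 → 11/20
merge 9/20 + 11/20 → 1
L = 7/50 + 39/125 + 9/20 + 11/20 + 1 = 613/250 = 2.452 bits/symbol.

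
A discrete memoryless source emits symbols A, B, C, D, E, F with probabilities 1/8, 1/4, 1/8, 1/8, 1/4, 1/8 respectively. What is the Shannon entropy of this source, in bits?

Each probability is a power of 1/2, so log₂(1/p) is an integer.
H = Σ p·log₂(1/p) = 1/8·3 + 1/4·2 + 1/8·3 + 1/8·3 + 1/4·2 + 1/8·3 = 2.5 bits.

2.5 bits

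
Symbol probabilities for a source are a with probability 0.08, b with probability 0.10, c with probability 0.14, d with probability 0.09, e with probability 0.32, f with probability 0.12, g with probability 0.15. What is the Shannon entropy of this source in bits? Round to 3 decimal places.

2.637 bits

H = −Σ pᵢ log₂ pᵢ.
−0.08·log₂(0.08) = 0.2915
−0.10·log₂(0.10) = 0.3322
−0.14·log₂(0.14) = 0.3971
−0.09·log₂(0.09) = 0.3127
−0.32·log₂(0.32) = 0.5260
−0.12·log₂(0.12) = 0.3671
−0.15·log₂(0.15) = 0.4105
Sum ≈ 2.6371 → 2.637 bits.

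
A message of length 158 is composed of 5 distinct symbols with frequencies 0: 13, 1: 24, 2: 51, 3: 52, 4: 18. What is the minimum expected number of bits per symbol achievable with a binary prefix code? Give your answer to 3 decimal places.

Probabilities are the counts divided by 158.
Repeatedly combine the two least-probable nodes; the expected code length is the sum of the merged weights.
merge 13/158 + 9/79 → 31/158
merge 12/79 + 31/158 → 55/158
merge 51/158 + 26/79 → 103/158
merge 55/158 + 103/158 → 1
L = 31/158 + 55/158 + 103/158 + 1 = 347/158 ≈ 2.196 bits/symbol.

2.196 bits/symbol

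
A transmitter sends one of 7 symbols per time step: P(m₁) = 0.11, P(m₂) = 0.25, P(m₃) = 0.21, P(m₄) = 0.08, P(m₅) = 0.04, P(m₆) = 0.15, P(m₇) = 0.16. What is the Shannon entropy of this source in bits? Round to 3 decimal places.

H = −Σ pᵢ log₂ pᵢ.
−0.11·log₂(0.11) = 0.3503
−0.25·log₂(0.25) = 0.5000
−0.21·log₂(0.21) = 0.4728
−0.08·log₂(0.08) = 0.2915
−0.04·log₂(0.04) = 0.1858
−0.15·log₂(0.15) = 0.4105
−0.16·log₂(0.16) = 0.4230
Sum ≈ 2.6339 → 2.634 bits.

2.634 bits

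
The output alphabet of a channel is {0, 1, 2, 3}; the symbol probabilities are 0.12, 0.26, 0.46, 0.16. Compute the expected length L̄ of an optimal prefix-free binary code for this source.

1.82 bits/symbol

Repeatedly combine the two least-probable nodes; the expected code length is the sum of the merged weights.
merge 3/25 + 4/25 → 7/25
merge 13/50 + 7/25 → 27/50
merge 23/50 + 27/50 → 1
L = 7/25 + 27/50 + 1 = 91/50 = 1.82 bits/symbol.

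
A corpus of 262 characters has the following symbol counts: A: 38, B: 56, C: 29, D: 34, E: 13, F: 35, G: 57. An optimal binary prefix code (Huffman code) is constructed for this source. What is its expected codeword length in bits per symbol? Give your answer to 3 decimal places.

2.729 bits/symbol

Probabilities are the counts divided by 262.
Repeatedly combine the two least-probable nodes; the expected code length is the sum of the merged weights.
merge 13/262 + 29/262 → 21/131
merge 17/131 + 35/262 → 69/262
merge 19/131 + 21/131 → 40/131
merge 28/131 + 57/262 → 113/262
merge 69/262 + 40/131 → 149/262
merge 113/262 + 149/262 → 1
L = 21/131 + 69/262 + 40/131 + 113/262 + 149/262 + 1 = 715/262 ≈ 2.729 bits/symbol.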